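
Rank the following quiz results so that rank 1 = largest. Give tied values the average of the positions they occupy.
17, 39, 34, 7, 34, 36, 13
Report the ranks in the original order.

Sorted (descending): 39, 36, 34, 34, 17, 13, 7
The 2 values of 34 occupy positions 3–4 → average rank (3+4)/2 = 3.5.

5, 1, 3.5, 7, 3.5, 2, 6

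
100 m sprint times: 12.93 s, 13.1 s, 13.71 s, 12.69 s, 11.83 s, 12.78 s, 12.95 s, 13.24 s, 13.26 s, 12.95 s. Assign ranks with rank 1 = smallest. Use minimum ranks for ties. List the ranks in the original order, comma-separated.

Sorted (ascending): 11.83, 12.69, 12.78, 12.93, 12.95, 12.95, 13.1, 13.24, 13.26, 13.71
The 2 values of 12.95 occupy positions 5–6 → each gets rank 5.

4, 7, 10, 2, 1, 3, 5, 8, 9, 5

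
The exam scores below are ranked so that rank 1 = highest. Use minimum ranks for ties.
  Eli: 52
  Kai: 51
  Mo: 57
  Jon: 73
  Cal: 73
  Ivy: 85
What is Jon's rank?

Sorted (descending): 85, 73, 73, 57, 52, 51
The 2 values of 73 occupy positions 2–3 → each gets rank 2.
Jon has value 73 → rank 2.

2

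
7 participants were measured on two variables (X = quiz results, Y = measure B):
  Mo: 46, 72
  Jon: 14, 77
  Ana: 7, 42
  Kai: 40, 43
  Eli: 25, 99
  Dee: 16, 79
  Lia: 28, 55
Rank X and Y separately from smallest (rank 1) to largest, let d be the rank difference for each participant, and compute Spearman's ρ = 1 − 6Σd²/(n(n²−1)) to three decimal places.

0.000

Ranks of variable 1: 7, 2, 1, 6, 4, 3, 5
Ranks of variable 2: 4, 5, 1, 2, 7, 6, 3
d = r₁ − r₂: 3, -3, 0, 4, -3, -3, 2
d²: 9, 9, 0, 16, 9, 9, 4; Σd² = 56
ρ = 1 − 6·56/(7·48) = 1 − 336/336 = 0.000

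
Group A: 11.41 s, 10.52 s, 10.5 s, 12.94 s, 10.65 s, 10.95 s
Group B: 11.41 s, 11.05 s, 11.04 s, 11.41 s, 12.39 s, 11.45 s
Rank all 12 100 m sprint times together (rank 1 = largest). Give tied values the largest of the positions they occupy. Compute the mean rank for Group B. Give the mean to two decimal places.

Sorted (descending): 12.94, 12.39, 11.45, 11.41, 11.41, 11.41, 11.05, 11.04, 10.95, 10.65, 10.52, 10.5
The 3 values of 11.41 occupy positions 4–6 → each gets rank 6.
Group B values → pooled ranks: 11.41→6, 11.05→7, 11.04→8, 11.41→6, 12.39→2, 11.45→3
Mean rank = (6 + 7 + 8 + 6 + 2 + 3) / 6 = 5.33

5.33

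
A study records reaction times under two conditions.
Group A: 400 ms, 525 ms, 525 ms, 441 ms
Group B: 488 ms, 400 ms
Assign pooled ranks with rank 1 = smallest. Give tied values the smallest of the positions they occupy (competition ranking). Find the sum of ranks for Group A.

14

Sorted (ascending): 400, 400, 441, 488, 525, 525
The 2 values of 400 occupy positions 1–2 → each gets rank 1.
The 2 values of 525 occupy positions 5–6 → each gets rank 5.
Group A values → pooled ranks: 400→1, 525→5, 525→5, 441→3
Rank sum = 1 + 5 + 5 + 3 = 14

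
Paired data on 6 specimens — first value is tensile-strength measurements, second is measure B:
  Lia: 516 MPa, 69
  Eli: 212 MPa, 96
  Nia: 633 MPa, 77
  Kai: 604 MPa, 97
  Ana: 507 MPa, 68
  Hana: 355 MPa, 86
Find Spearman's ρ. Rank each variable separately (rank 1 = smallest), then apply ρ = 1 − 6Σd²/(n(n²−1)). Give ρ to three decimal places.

Ranks of variable 1: 4, 1, 6, 5, 3, 2
Ranks of variable 2: 2, 5, 3, 6, 1, 4
d = r₁ − r₂: 2, -4, 3, -1, 2, -2
d²: 4, 16, 9, 1, 4, 4; Σd² = 38
ρ = 1 − 6·38/(6·35) = 1 − 228/210 = -0.086

-0.086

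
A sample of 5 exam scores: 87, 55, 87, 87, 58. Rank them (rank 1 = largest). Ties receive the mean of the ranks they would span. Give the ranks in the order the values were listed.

2, 5, 2, 2, 4

Sorted (descending): 87, 87, 87, 58, 55
The 3 values of 87 occupy positions 1–3 → average rank 2.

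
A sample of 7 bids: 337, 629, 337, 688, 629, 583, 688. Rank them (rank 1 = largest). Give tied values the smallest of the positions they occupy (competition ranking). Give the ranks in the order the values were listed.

6, 3, 6, 1, 3, 5, 1

Sorted (descending): 688, 688, 629, 629, 583, 337, 337
The 2 values of 688 occupy positions 1–2 → each gets rank 1.
The 2 values of 629 occupy positions 3–4 → each gets rank 3.
The 2 values of 337 occupy positions 6–7 → each gets rank 6.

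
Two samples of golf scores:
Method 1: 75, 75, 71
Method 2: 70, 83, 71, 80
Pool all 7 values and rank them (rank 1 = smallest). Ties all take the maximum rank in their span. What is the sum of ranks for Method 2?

Sorted (ascending): 70, 71, 71, 75, 75, 80, 83
The 2 values of 71 occupy positions 2–3 → each gets rank 3.
The 2 values of 75 occupy positions 4–5 → each gets rank 5.
Method 2 values → pooled ranks: 70→1, 83→7, 71→3, 80→6
Rank sum = 1 + 7 + 3 + 6 = 17

17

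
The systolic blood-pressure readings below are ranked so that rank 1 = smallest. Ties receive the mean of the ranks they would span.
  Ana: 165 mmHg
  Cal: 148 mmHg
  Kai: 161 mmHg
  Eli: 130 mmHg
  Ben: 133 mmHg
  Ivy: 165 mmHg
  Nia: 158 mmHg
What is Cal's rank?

3

Sorted (ascending): 130, 133, 148, 158, 161, 165, 165
The 2 values of 165 occupy positions 6–7 → average rank (6+7)/2 = 6.5.
Cal has value 148 mmHg → rank 3.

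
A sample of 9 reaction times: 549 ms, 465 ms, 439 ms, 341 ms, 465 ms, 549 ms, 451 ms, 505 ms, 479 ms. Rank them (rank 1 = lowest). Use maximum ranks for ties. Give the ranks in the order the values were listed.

Sorted (ascending): 341, 439, 451, 465, 465, 479, 505, 549, 549
The 2 values of 465 occupy positions 4–5 → each gets rank 5.
The 2 values of 549 occupy positions 8–9 → each gets rank 9.

9, 5, 2, 1, 5, 9, 3, 7, 6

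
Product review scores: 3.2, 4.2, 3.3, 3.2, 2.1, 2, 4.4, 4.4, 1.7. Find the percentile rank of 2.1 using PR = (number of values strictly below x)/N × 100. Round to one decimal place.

N = 9.
Strictly below 2.1: 2. Equal to 2.1: 1.
PR = 2/9 × 100 = 22.2

22.2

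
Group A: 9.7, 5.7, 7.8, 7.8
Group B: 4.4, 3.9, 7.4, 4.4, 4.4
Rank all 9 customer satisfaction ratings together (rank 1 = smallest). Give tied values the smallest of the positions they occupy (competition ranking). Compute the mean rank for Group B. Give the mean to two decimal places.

Sorted (ascending): 3.9, 4.4, 4.4, 4.4, 5.7, 7.4, 7.8, 7.8, 9.7
The 3 values of 4.4 occupy positions 2–4 → each gets rank 2.
The 2 values of 7.8 occupy positions 7–8 → each gets rank 7.
Group B values → pooled ranks: 4.4→2, 3.9→1, 7.4→6, 4.4→2, 4.4→2
Mean rank = (2 + 1 + 6 + 2 + 2) / 5 = 2.60

2.60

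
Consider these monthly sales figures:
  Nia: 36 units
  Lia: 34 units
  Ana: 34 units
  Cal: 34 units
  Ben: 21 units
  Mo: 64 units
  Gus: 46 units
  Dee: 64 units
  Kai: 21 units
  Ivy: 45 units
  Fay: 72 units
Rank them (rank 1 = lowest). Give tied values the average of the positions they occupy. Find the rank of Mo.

Sorted (ascending): 21, 21, 34, 34, 34, 36, 45, 46, 64, 64, 72
The 2 values of 21 occupy positions 1–2 → average rank (1+2)/2 = 1.5.
The 3 values of 34 occupy positions 3–5 → average rank 4.
The 2 values of 64 occupy positions 9–10 → average rank (9+10)/2 = 9.5.
Mo has value 64 units → rank 9.5.

9.5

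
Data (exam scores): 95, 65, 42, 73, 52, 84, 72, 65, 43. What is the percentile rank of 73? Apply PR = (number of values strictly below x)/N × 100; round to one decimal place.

66.7

N = 9.
Strictly below 73: 6. Equal to 73: 1.
PR = 6/9 × 100 = 66.7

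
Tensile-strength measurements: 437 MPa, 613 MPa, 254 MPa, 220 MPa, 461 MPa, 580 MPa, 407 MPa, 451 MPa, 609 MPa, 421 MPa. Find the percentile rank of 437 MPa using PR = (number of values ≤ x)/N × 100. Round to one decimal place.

N = 10.
Strictly below 437: 4. Equal to 437: 1.
PR = 5/10 × 100 = 50.0

50.0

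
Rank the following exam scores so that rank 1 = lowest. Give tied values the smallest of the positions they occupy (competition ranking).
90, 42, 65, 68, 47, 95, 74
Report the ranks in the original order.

Sorted (ascending): 42, 47, 65, 68, 74, 90, 95
No ties — each value takes its position as its rank.

6, 1, 3, 4, 2, 7, 5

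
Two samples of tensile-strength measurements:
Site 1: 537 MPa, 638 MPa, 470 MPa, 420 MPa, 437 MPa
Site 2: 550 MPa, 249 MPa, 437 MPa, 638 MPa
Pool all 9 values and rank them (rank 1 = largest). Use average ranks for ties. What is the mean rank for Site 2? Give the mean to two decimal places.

5.00

Sorted (descending): 638, 638, 550, 537, 470, 437, 437, 420, 249
The 2 values of 638 occupy positions 1–2 → average rank (1+2)/2 = 1.5.
The 2 values of 437 occupy positions 6–7 → average rank (6+7)/2 = 6.5.
Site 2 values → pooled ranks: 550→3, 249→9, 437→6.5, 638→1.5
Mean rank = (3 + 9 + 6.5 + 1.5) / 4 = 5.00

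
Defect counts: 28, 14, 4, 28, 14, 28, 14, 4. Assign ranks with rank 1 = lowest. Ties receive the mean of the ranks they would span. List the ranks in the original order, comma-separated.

Sorted (ascending): 4, 4, 14, 14, 14, 28, 28, 28
The 2 values of 4 occupy positions 1–2 → average rank (1+2)/2 = 1.5.
The 3 values of 14 occupy positions 3–5 → average rank 4.
The 3 values of 28 occupy positions 6–8 → average rank 7.

7, 4, 1.5, 7, 4, 7, 4, 1.5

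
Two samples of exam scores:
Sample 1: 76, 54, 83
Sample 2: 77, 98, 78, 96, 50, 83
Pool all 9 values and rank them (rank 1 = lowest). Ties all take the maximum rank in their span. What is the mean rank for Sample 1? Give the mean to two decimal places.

4.00

Sorted (ascending): 50, 54, 76, 77, 78, 83, 83, 96, 98
The 2 values of 83 occupy positions 6–7 → each gets rank 7.
Sample 1 values → pooled ranks: 76→3, 54→2, 83→7
Mean rank = (3 + 2 + 7) / 3 = 4.00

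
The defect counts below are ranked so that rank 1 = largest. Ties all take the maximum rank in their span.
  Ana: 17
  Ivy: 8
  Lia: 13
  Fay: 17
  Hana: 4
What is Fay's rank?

2

Sorted (descending): 17, 17, 13, 8, 4
The 2 values of 17 occupy positions 1–2 → each gets rank 2.
Fay has value 17 → rank 2.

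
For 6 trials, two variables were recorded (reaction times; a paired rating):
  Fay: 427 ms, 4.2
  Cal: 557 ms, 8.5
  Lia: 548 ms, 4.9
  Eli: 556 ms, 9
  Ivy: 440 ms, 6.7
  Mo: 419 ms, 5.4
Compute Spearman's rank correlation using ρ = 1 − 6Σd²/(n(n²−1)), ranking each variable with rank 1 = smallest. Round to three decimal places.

Ranks of variable 1: 2, 6, 4, 5, 3, 1
Ranks of variable 2: 1, 5, 2, 6, 4, 3
d = r₁ − r₂: 1, 1, 2, -1, -1, -2
d²: 1, 1, 4, 1, 1, 4; Σd² = 12
ρ = 1 − 6·12/(6·35) = 1 − 72/210 = 0.657

0.657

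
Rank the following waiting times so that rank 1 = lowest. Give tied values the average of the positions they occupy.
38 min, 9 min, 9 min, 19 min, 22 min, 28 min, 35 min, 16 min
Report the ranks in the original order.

8, 1.5, 1.5, 4, 5, 6, 7, 3

Sorted (ascending): 9, 9, 16, 19, 22, 28, 35, 38
The 2 values of 9 occupy positions 1–2 → average rank (1+2)/2 = 1.5.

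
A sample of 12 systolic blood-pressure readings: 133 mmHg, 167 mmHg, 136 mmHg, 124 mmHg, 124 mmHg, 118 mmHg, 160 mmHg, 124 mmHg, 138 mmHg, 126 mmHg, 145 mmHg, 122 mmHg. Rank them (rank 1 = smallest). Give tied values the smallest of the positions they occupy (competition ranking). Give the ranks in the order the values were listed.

7, 12, 8, 3, 3, 1, 11, 3, 9, 6, 10, 2

Sorted (ascending): 118, 122, 124, 124, 124, 126, 133, 136, 138, 145, 160, 167
The 3 values of 124 occupy positions 3–5 → each gets rank 3.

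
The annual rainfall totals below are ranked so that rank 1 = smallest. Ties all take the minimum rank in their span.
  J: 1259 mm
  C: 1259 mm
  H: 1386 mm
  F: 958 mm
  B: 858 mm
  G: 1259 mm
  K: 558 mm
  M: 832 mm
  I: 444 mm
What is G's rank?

Sorted (ascending): 444, 558, 832, 858, 958, 1259, 1259, 1259, 1386
The 3 values of 1259 occupy positions 6–8 → each gets rank 6.
G has value 1259 mm → rank 6.

6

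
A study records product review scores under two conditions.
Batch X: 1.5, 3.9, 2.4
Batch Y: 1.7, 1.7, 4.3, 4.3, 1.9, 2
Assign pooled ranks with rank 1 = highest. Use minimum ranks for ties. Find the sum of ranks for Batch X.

16

Sorted (descending): 4.3, 4.3, 3.9, 2.4, 2, 1.9, 1.7, 1.7, 1.5
The 2 values of 4.3 occupy positions 1–2 → each gets rank 1.
The 2 values of 1.7 occupy positions 7–8 → each gets rank 7.
Batch X values → pooled ranks: 1.5→9, 3.9→3, 2.4→4
Rank sum = 9 + 3 + 4 = 16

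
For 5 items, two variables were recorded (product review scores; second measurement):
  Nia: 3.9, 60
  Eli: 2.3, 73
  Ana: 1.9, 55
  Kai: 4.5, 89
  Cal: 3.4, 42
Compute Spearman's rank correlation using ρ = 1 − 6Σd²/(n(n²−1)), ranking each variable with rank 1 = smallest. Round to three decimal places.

Ranks of variable 1: 4, 2, 1, 5, 3
Ranks of variable 2: 3, 4, 2, 5, 1
d = r₁ − r₂: 1, -2, -1, 0, 2
d²: 1, 4, 1, 0, 4; Σd² = 10
ρ = 1 − 6·10/(5·24) = 1 − 60/120 = 0.500

0.500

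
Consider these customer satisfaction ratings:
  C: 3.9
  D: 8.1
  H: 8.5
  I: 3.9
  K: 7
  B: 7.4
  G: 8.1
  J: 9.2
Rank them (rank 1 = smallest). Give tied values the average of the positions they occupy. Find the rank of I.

Sorted (ascending): 3.9, 3.9, 7, 7.4, 8.1, 8.1, 8.5, 9.2
The 2 values of 3.9 occupy positions 1–2 → average rank (1+2)/2 = 1.5.
The 2 values of 8.1 occupy positions 5–6 → average rank (5+6)/2 = 5.5.
I has value 3.9 → rank 1.5.

1.5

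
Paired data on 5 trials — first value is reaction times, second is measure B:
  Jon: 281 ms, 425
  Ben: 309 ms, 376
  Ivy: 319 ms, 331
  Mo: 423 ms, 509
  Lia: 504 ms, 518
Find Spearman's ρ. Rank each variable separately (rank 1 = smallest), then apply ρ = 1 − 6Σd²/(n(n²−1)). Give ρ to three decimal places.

Ranks of variable 1: 1, 2, 3, 4, 5
Ranks of variable 2: 3, 2, 1, 4, 5
d = r₁ − r₂: -2, 0, 2, 0, 0
d²: 4, 0, 4, 0, 0; Σd² = 8
ρ = 1 − 6·8/(5·24) = 1 − 48/120 = 0.600

0.600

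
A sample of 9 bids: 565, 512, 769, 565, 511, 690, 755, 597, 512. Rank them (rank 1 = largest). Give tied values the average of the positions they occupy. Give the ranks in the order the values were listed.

5.5, 7.5, 1, 5.5, 9, 3, 2, 4, 7.5

Sorted (descending): 769, 755, 690, 597, 565, 565, 512, 512, 511
The 2 values of 565 occupy positions 5–6 → average rank (5+6)/2 = 5.5.
The 2 values of 512 occupy positions 7–8 → average rank (7+8)/2 = 7.5.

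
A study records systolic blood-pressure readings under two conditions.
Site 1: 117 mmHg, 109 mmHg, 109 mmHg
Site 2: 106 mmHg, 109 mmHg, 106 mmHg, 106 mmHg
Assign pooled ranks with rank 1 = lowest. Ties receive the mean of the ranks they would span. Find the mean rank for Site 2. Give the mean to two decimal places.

Sorted (ascending): 106, 106, 106, 109, 109, 109, 117
The 3 values of 106 occupy positions 1–3 → average rank 2.
The 3 values of 109 occupy positions 4–6 → average rank 5.
Site 2 values → pooled ranks: 106→2, 109→5, 106→2, 106→2
Mean rank = (2 + 5 + 2 + 2) / 4 = 2.75

2.75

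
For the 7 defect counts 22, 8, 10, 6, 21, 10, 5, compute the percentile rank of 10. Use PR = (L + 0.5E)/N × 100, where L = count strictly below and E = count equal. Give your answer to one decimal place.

57.1

N = 7.
Strictly below 10: 3. Equal to 10: 2.
PR = (3 + 0.5·2)/7 × 100 = 57.1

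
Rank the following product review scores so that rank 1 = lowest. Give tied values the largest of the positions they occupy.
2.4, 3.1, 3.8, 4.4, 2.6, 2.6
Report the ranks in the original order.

Sorted (ascending): 2.4, 2.6, 2.6, 3.1, 3.8, 4.4
The 2 values of 2.6 occupy positions 2–3 → each gets rank 3.

1, 4, 5, 6, 3, 3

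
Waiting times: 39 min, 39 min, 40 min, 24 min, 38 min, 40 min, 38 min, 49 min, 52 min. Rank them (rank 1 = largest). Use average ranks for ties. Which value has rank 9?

24

Sorted (descending): 52, 49, 40, 40, 39, 39, 38, 38, 24
The 2 values of 40 occupy positions 3–4 → average rank (3+4)/2 = 3.5.
The 2 values of 39 occupy positions 5–6 → average rank (5+6)/2 = 5.5.
The 2 values of 38 occupy positions 7–8 → average rank (7+8)/2 = 7.5.
Rank 9 → value 24.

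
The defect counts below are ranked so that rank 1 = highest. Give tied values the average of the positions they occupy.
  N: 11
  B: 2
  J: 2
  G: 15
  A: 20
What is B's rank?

4.5

Sorted (descending): 20, 15, 11, 2, 2
The 2 values of 2 occupy positions 4–5 → average rank (4+5)/2 = 4.5.
B has value 2 → rank 4.5.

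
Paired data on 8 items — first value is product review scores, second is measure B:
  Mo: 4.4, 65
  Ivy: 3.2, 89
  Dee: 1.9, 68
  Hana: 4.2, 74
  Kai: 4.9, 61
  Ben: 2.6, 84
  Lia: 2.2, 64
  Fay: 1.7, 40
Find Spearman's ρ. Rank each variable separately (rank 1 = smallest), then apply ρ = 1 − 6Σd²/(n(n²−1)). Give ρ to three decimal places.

0.143

Ranks of variable 1: 7, 5, 2, 6, 8, 4, 3, 1
Ranks of variable 2: 4, 8, 5, 6, 2, 7, 3, 1
d = r₁ − r₂: 3, -3, -3, 0, 6, -3, 0, 0
d²: 9, 9, 9, 0, 36, 9, 0, 0; Σd² = 72
ρ = 1 − 6·72/(8·63) = 1 − 432/504 = 0.143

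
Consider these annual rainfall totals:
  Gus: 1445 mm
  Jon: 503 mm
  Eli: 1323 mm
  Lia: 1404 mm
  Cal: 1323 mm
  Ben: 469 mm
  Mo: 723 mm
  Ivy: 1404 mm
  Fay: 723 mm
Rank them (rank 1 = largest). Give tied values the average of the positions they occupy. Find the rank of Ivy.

Sorted (descending): 1445, 1404, 1404, 1323, 1323, 723, 723, 503, 469
The 2 values of 1404 occupy positions 2–3 → average rank (2+3)/2 = 2.5.
The 2 values of 1323 occupy positions 4–5 → average rank (4+5)/2 = 4.5.
The 2 values of 723 occupy positions 6–7 → average rank (6+7)/2 = 6.5.
Ivy has value 1404 mm → rank 2.5.

2.5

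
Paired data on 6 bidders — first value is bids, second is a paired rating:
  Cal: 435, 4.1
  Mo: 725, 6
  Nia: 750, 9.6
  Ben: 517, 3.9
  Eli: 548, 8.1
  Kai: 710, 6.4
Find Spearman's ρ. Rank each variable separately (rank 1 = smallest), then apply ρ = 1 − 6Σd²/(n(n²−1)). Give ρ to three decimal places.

0.714

Ranks of variable 1: 1, 5, 6, 2, 3, 4
Ranks of variable 2: 2, 3, 6, 1, 5, 4
d = r₁ − r₂: -1, 2, 0, 1, -2, 0
d²: 1, 4, 0, 1, 4, 0; Σd² = 10
ρ = 1 − 6·10/(6·35) = 1 − 60/210 = 0.714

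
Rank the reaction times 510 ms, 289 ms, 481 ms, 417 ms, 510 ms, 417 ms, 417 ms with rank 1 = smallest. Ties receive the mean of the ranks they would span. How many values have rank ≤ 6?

Sorted (ascending): 289, 417, 417, 417, 481, 510, 510
The 3 values of 417 occupy positions 2–4 → average rank 3.
The 2 values of 510 occupy positions 6–7 → average rank (6+7)/2 = 6.5.
Ranks ≤ 6: {1, 3, 3, 3, 5} → 5 values.

5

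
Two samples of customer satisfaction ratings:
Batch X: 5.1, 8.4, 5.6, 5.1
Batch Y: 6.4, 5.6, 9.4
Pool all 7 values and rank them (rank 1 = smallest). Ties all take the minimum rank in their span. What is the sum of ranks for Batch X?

11

Sorted (ascending): 5.1, 5.1, 5.6, 5.6, 6.4, 8.4, 9.4
The 2 values of 5.1 occupy positions 1–2 → each gets rank 1.
The 2 values of 5.6 occupy positions 3–4 → each gets rank 3.
Batch X values → pooled ranks: 5.1→1, 8.4→6, 5.6→3, 5.1→1
Rank sum = 1 + 6 + 3 + 1 = 11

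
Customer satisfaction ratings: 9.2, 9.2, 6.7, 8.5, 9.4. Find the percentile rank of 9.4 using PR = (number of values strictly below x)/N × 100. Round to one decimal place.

80.0

N = 5.
Strictly below 9.4: 4. Equal to 9.4: 1.
PR = 4/5 × 100 = 80.0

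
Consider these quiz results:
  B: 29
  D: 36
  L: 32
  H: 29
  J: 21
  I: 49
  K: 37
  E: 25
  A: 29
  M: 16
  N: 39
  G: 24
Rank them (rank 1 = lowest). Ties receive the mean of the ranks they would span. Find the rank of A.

Sorted (ascending): 16, 21, 24, 25, 29, 29, 29, 32, 36, 37, 39, 49
The 3 values of 29 occupy positions 5–7 → average rank 6.
A has value 29 → rank 6.

6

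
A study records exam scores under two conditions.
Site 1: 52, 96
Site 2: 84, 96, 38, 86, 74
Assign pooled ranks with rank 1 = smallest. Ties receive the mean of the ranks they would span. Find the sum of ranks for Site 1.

Sorted (ascending): 38, 52, 74, 84, 86, 96, 96
The 2 values of 96 occupy positions 6–7 → average rank (6+7)/2 = 6.5.
Site 1 values → pooled ranks: 52→2, 96→6.5
Rank sum = 2 + 6.5 = 8.5

8.5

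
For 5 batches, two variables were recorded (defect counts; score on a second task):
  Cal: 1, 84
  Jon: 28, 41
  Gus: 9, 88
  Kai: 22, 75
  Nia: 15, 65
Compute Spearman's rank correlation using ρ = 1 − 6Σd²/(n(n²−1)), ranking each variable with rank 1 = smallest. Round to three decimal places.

Ranks of variable 1: 1, 5, 2, 4, 3
Ranks of variable 2: 4, 1, 5, 3, 2
d = r₁ − r₂: -3, 4, -3, 1, 1
d²: 9, 16, 9, 1, 1; Σd² = 36
ρ = 1 − 6·36/(5·24) = 1 − 216/120 = -0.800

-0.800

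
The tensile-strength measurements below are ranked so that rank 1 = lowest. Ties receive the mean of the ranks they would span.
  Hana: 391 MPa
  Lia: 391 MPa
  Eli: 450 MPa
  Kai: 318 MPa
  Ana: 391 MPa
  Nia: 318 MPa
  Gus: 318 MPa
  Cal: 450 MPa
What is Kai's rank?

Sorted (ascending): 318, 318, 318, 391, 391, 391, 450, 450
The 3 values of 318 occupy positions 1–3 → average rank 2.
The 3 values of 391 occupy positions 4–6 → average rank 5.
The 2 values of 450 occupy positions 7–8 → average rank (7+8)/2 = 7.5.
Kai has value 318 MPa → rank 2.

2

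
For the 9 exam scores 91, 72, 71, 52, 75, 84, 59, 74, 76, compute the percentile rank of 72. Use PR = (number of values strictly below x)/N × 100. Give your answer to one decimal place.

N = 9.
Strictly below 72: 3. Equal to 72: 1.
PR = 3/9 × 100 = 33.3

33.3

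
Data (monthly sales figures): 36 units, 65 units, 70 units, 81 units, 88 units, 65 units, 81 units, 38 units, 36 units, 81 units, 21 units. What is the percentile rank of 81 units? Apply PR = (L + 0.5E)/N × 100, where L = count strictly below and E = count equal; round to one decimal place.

N = 11.
Strictly below 81: 7. Equal to 81: 3.
PR = (7 + 0.5·3)/11 × 100 = 77.3

77.3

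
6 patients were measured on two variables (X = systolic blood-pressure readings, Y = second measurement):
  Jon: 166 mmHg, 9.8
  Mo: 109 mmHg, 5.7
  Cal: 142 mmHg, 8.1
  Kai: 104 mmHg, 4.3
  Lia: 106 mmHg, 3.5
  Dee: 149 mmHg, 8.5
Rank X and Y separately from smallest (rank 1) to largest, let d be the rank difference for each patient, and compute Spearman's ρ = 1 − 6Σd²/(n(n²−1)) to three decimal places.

Ranks of variable 1: 6, 3, 4, 1, 2, 5
Ranks of variable 2: 6, 3, 4, 2, 1, 5
d = r₁ − r₂: 0, 0, 0, -1, 1, 0
d²: 0, 0, 0, 1, 1, 0; Σd² = 2
ρ = 1 − 6·2/(6·35) = 1 − 12/210 = 0.943

0.943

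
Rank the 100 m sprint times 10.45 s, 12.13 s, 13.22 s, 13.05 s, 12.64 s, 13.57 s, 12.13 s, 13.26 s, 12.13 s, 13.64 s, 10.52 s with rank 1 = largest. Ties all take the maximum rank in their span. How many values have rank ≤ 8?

6

Sorted (descending): 13.64, 13.57, 13.26, 13.22, 13.05, 12.64, 12.13, 12.13, 12.13, 10.52, 10.45
The 3 values of 12.13 occupy positions 7–9 → each gets rank 9.
Ranks ≤ 8: {1, 2, 3, 4, 5, 6} → 6 values.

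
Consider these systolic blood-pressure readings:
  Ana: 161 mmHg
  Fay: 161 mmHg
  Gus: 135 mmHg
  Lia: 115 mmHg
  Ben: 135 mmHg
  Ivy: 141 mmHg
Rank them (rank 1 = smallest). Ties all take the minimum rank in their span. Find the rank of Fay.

Sorted (ascending): 115, 135, 135, 141, 161, 161
The 2 values of 135 occupy positions 2–3 → each gets rank 2.
The 2 values of 161 occupy positions 5–6 → each gets rank 5.
Fay has value 161 mmHg → rank 5.

5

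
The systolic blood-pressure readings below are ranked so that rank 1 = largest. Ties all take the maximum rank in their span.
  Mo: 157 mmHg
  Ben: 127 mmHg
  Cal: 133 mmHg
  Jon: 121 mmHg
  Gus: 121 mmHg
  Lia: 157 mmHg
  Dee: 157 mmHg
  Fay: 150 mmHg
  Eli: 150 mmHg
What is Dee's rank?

3

Sorted (descending): 157, 157, 157, 150, 150, 133, 127, 121, 121
The 3 values of 157 occupy positions 1–3 → each gets rank 3.
The 2 values of 150 occupy positions 4–5 → each gets rank 5.
The 2 values of 121 occupy positions 8–9 → each gets rank 9.
Dee has value 157 mmHg → rank 3.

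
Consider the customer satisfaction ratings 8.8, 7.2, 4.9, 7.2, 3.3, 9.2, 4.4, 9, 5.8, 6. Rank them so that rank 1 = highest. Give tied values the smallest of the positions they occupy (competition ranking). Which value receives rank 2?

Sorted (descending): 9.2, 9, 8.8, 7.2, 7.2, 6, 5.8, 4.9, 4.4, 3.3
The 2 values of 7.2 occupy positions 4–5 → each gets rank 4.
Rank 2 → value 9.

9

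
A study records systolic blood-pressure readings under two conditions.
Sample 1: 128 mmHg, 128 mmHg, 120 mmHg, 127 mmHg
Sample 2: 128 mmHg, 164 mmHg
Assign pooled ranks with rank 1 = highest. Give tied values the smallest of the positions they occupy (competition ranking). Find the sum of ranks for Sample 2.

3

Sorted (descending): 164, 128, 128, 128, 127, 120
The 3 values of 128 occupy positions 2–4 → each gets rank 2.
Sample 2 values → pooled ranks: 128→2, 164→1
Rank sum = 2 + 1 = 3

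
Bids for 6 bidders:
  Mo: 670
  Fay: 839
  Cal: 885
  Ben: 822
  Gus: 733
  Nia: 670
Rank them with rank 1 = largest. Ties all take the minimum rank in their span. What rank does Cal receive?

Sorted (descending): 885, 839, 822, 733, 670, 670
The 2 values of 670 occupy positions 5–6 → each gets rank 5.
Cal has value 885 → rank 1.

1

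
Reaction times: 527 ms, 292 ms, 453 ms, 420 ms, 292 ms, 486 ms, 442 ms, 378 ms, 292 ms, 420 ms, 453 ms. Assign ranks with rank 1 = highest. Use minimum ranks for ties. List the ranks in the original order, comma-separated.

1, 9, 3, 6, 9, 2, 5, 8, 9, 6, 3

Sorted (descending): 527, 486, 453, 453, 442, 420, 420, 378, 292, 292, 292
The 2 values of 453 occupy positions 3–4 → each gets rank 3.
The 2 values of 420 occupy positions 6–7 → each gets rank 6.
The 3 values of 292 occupy positions 9–11 → each gets rank 9.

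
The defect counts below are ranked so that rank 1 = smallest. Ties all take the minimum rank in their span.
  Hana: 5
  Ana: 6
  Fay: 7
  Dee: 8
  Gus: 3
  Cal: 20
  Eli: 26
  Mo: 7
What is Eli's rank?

Sorted (ascending): 3, 5, 6, 7, 7, 8, 20, 26
The 2 values of 7 occupy positions 4–5 → each gets rank 4.
Eli has value 26 → rank 8.

8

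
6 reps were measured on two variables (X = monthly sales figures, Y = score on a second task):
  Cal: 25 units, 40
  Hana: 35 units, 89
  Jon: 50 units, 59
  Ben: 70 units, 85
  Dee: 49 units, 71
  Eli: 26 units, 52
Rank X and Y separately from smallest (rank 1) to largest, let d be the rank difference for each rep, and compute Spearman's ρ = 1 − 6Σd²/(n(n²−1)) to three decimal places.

0.600

Ranks of variable 1: 1, 3, 5, 6, 4, 2
Ranks of variable 2: 1, 6, 3, 5, 4, 2
d = r₁ − r₂: 0, -3, 2, 1, 0, 0
d²: 0, 9, 4, 1, 0, 0; Σd² = 14
ρ = 1 − 6·14/(6·35) = 1 − 84/210 = 0.600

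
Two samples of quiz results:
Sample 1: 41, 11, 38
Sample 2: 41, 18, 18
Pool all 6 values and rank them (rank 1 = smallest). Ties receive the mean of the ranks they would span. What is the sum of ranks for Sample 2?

Sorted (ascending): 11, 18, 18, 38, 41, 41
The 2 values of 18 occupy positions 2–3 → average rank (2+3)/2 = 2.5.
The 2 values of 41 occupy positions 5–6 → average rank (5+6)/2 = 5.5.
Sample 2 values → pooled ranks: 41→5.5, 18→2.5, 18→2.5
Rank sum = 5.5 + 2.5 + 2.5 = 10.5

10.5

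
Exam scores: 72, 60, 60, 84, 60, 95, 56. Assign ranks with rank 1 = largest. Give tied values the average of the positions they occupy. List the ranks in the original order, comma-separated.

3, 5, 5, 2, 5, 1, 7

Sorted (descending): 95, 84, 72, 60, 60, 60, 56
The 3 values of 60 occupy positions 4–6 → average rank 5.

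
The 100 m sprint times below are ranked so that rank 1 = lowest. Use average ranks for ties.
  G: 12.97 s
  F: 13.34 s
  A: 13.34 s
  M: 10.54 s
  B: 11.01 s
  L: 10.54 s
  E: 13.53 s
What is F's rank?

Sorted (ascending): 10.54, 10.54, 11.01, 12.97, 13.34, 13.34, 13.53
The 2 values of 10.54 occupy positions 1–2 → average rank (1+2)/2 = 1.5.
The 2 values of 13.34 occupy positions 5–6 → average rank (5+6)/2 = 5.5.
F has value 13.34 s → rank 5.5.

5.5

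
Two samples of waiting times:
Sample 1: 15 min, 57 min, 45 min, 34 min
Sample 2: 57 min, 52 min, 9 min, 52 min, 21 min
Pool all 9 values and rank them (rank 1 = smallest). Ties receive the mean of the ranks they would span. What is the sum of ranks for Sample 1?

Sorted (ascending): 9, 15, 21, 34, 45, 52, 52, 57, 57
The 2 values of 52 occupy positions 6–7 → average rank (6+7)/2 = 6.5.
The 2 values of 57 occupy positions 8–9 → average rank (8+9)/2 = 8.5.
Sample 1 values → pooled ranks: 15→2, 57→8.5, 45→5, 34→4
Rank sum = 2 + 8.5 + 5 + 4 = 19.5

19.5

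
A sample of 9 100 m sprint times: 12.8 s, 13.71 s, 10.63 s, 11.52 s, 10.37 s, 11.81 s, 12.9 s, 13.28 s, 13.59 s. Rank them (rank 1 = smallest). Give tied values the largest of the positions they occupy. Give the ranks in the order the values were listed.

Sorted (ascending): 10.37, 10.63, 11.52, 11.81, 12.8, 12.9, 13.28, 13.59, 13.71
No ties — each value takes its position as its rank.

5, 9, 2, 3, 1, 4, 6, 7, 8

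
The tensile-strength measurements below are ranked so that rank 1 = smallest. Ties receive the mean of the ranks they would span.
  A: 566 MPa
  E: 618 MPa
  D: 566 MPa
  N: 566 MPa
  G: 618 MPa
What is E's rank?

4.5

Sorted (ascending): 566, 566, 566, 618, 618
The 3 values of 566 occupy positions 1–3 → average rank 2.
The 2 values of 618 occupy positions 4–5 → average rank (4+5)/2 = 4.5.
E has value 618 MPa → rank 4.5.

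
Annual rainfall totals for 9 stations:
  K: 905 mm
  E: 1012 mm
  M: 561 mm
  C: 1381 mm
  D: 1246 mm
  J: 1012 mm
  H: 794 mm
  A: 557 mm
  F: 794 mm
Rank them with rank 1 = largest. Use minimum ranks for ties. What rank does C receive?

Sorted (descending): 1381, 1246, 1012, 1012, 905, 794, 794, 561, 557
The 2 values of 1012 occupy positions 3–4 → each gets rank 3.
The 2 values of 794 occupy positions 6–7 → each gets rank 6.
C has value 1381 mm → rank 1.

1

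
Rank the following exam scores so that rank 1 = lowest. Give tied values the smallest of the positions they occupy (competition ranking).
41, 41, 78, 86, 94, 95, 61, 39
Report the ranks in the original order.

Sorted (ascending): 39, 41, 41, 61, 78, 86, 94, 95
The 2 values of 41 occupy positions 2–3 → each gets rank 2.

2, 2, 5, 6, 7, 8, 4, 1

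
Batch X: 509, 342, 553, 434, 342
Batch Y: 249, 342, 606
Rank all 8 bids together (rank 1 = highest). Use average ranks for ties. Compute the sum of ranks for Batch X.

Sorted (descending): 606, 553, 509, 434, 342, 342, 342, 249
The 3 values of 342 occupy positions 5–7 → average rank 6.
Batch X values → pooled ranks: 509→3, 342→6, 553→2, 434→4, 342→6
Rank sum = 3 + 6 + 2 + 4 + 6 = 21

21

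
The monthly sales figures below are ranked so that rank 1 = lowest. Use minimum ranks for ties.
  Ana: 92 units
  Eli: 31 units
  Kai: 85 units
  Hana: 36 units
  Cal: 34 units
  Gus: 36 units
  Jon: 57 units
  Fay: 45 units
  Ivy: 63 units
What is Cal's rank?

2

Sorted (ascending): 31, 34, 36, 36, 45, 57, 63, 85, 92
The 2 values of 36 occupy positions 3–4 → each gets rank 3.
Cal has value 34 units → rank 2.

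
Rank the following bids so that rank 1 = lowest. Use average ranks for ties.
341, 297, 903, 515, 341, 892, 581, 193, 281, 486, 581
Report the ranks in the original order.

Sorted (ascending): 193, 281, 297, 341, 341, 486, 515, 581, 581, 892, 903
The 2 values of 341 occupy positions 4–5 → average rank (4+5)/2 = 4.5.
The 2 values of 581 occupy positions 8–9 → average rank (8+9)/2 = 8.5.

4.5, 3, 11, 7, 4.5, 10, 8.5, 1, 2, 6, 8.5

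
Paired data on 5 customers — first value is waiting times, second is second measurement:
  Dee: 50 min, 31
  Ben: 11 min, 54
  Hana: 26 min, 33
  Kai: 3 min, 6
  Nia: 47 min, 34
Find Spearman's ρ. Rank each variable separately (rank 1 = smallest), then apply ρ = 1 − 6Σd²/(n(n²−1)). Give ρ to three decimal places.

0.100

Ranks of variable 1: 5, 2, 3, 1, 4
Ranks of variable 2: 2, 5, 3, 1, 4
d = r₁ − r₂: 3, -3, 0, 0, 0
d²: 9, 9, 0, 0, 0; Σd² = 18
ρ = 1 − 6·18/(5·24) = 1 − 108/120 = 0.100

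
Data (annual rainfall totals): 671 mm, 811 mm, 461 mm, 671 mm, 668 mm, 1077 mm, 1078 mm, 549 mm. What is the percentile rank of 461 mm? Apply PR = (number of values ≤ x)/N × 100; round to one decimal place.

N = 8.
Strictly below 461: 0. Equal to 461: 1.
PR = 1/8 × 100 = 12.5

12.5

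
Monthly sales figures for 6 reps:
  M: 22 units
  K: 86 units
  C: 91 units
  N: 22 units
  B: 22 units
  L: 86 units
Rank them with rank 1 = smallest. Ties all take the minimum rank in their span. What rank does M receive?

Sorted (ascending): 22, 22, 22, 86, 86, 91
The 3 values of 22 occupy positions 1–3 → each gets rank 1.
The 2 values of 86 occupy positions 4–5 → each gets rank 4.
M has value 22 units → rank 1.

1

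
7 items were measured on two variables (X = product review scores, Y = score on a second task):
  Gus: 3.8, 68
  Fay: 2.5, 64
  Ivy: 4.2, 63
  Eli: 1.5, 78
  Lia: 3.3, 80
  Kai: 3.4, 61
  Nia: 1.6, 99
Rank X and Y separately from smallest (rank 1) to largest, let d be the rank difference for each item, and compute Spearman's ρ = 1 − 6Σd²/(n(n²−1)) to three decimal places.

Ranks of variable 1: 6, 3, 7, 1, 4, 5, 2
Ranks of variable 2: 4, 3, 2, 5, 6, 1, 7
d = r₁ − r₂: 2, 0, 5, -4, -2, 4, -5
d²: 4, 0, 25, 16, 4, 16, 25; Σd² = 90
ρ = 1 − 6·90/(7·48) = 1 − 540/336 = -0.607

-0.607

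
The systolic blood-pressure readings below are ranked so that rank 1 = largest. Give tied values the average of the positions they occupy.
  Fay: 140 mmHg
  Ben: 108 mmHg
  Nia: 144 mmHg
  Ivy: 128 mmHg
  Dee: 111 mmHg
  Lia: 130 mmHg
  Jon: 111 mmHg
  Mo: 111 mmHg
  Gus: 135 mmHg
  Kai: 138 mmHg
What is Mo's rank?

Sorted (descending): 144, 140, 138, 135, 130, 128, 111, 111, 111, 108
The 3 values of 111 occupy positions 7–9 → average rank 8.
Mo has value 111 mmHg → rank 8.

8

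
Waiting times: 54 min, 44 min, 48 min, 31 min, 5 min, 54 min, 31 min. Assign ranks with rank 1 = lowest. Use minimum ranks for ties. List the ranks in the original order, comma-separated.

Sorted (ascending): 5, 31, 31, 44, 48, 54, 54
The 2 values of 31 occupy positions 2–3 → each gets rank 2.
The 2 values of 54 occupy positions 6–7 → each gets rank 6.

6, 4, 5, 2, 1, 6, 2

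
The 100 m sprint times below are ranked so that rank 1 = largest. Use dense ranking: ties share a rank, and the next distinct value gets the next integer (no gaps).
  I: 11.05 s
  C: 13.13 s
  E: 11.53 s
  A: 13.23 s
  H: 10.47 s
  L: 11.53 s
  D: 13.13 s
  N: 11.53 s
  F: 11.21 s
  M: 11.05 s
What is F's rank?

4

Sorted (descending): 13.23, 13.13, 13.13, 11.53, 11.53, 11.53, 11.21, 11.05, 11.05, 10.47
The 2 values of 13.13 share dense rank 2.
The 3 values of 11.53 share dense rank 3.
The 2 values of 11.05 share dense rank 5.
Remaining distinct values take the next consecutive integers.
F has value 11.21 s → rank 4.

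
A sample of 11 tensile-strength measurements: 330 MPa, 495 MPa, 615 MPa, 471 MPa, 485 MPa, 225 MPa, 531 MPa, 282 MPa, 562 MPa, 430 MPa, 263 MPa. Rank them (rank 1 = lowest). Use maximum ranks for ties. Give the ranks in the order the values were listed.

Sorted (ascending): 225, 263, 282, 330, 430, 471, 485, 495, 531, 562, 615
No ties — each value takes its position as its rank.

4, 8, 11, 6, 7, 1, 9, 3, 10, 5, 2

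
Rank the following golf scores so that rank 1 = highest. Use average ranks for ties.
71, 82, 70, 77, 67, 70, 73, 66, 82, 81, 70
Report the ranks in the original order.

6, 1.5, 8, 4, 10, 8, 5, 11, 1.5, 3, 8

Sorted (descending): 82, 82, 81, 77, 73, 71, 70, 70, 70, 67, 66
The 2 values of 82 occupy positions 1–2 → average rank (1+2)/2 = 1.5.
The 3 values of 70 occupy positions 7–9 → average rank 8.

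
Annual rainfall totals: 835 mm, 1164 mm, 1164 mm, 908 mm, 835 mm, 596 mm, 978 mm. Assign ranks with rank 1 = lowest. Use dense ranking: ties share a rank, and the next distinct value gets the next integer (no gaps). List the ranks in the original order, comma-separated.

2, 5, 5, 3, 2, 1, 4

Sorted (ascending): 596, 835, 835, 908, 978, 1164, 1164
The 2 values of 835 share dense rank 2.
The 2 values of 1164 share dense rank 5.
Remaining distinct values take the next consecutive integers.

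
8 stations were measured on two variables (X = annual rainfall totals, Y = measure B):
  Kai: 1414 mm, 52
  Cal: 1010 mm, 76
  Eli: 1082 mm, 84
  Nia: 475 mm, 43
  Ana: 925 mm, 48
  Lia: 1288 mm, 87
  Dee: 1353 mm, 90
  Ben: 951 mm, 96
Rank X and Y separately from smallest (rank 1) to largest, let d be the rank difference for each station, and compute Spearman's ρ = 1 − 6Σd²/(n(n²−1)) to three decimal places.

Ranks of variable 1: 8, 4, 5, 1, 2, 6, 7, 3
Ranks of variable 2: 3, 4, 5, 1, 2, 6, 7, 8
d = r₁ − r₂: 5, 0, 0, 0, 0, 0, 0, -5
d²: 25, 0, 0, 0, 0, 0, 0, 25; Σd² = 50
ρ = 1 − 6·50/(8·63) = 1 − 300/504 = 0.405

0.405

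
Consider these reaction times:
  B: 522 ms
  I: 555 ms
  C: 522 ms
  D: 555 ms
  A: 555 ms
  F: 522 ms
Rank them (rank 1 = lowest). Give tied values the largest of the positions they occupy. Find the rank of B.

3

Sorted (ascending): 522, 522, 522, 555, 555, 555
The 3 values of 522 occupy positions 1–3 → each gets rank 3.
The 3 values of 555 occupy positions 4–6 → each gets rank 6.
B has value 522 ms → rank 3.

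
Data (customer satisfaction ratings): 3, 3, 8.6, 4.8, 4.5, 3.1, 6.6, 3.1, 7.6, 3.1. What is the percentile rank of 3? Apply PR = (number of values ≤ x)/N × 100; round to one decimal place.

20.0

N = 10.
Strictly below 3: 0. Equal to 3: 2.
PR = 2/10 × 100 = 20.0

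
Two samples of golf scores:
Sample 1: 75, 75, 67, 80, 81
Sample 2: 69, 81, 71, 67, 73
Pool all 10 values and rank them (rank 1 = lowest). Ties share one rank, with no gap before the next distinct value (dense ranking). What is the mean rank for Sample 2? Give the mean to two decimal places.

Sorted (ascending): 67, 67, 69, 71, 73, 75, 75, 80, 81, 81
The 2 values of 67 share dense rank 1.
The 2 values of 75 share dense rank 5.
The 2 values of 81 share dense rank 7.
Remaining distinct values take the next consecutive integers.
Sample 2 values → pooled ranks: 69→2, 81→7, 71→3, 67→1, 73→4
Mean rank = (2 + 7 + 3 + 1 + 4) / 5 = 3.40

3.40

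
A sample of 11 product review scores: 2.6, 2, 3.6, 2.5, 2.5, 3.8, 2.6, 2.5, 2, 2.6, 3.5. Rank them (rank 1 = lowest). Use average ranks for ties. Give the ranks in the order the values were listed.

Sorted (ascending): 2, 2, 2.5, 2.5, 2.5, 2.6, 2.6, 2.6, 3.5, 3.6, 3.8
The 2 values of 2 occupy positions 1–2 → average rank (1+2)/2 = 1.5.
The 3 values of 2.5 occupy positions 3–5 → average rank 4.
The 3 values of 2.6 occupy positions 6–8 → average rank 7.

7, 1.5, 10, 4, 4, 11, 7, 4, 1.5, 7, 9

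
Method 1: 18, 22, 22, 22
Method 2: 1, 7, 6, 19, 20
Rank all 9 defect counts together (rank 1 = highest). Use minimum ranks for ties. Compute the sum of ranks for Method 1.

9

Sorted (descending): 22, 22, 22, 20, 19, 18, 7, 6, 1
The 3 values of 22 occupy positions 1–3 → each gets rank 1.
Method 1 values → pooled ranks: 18→6, 22→1, 22→1, 22→1
Rank sum = 6 + 1 + 1 + 1 = 9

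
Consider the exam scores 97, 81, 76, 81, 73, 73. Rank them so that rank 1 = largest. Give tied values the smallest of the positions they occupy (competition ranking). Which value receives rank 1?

Sorted (descending): 97, 81, 81, 76, 73, 73
The 2 values of 81 occupy positions 2–3 → each gets rank 2.
The 2 values of 73 occupy positions 5–6 → each gets rank 5.
Rank 1 → value 97.

97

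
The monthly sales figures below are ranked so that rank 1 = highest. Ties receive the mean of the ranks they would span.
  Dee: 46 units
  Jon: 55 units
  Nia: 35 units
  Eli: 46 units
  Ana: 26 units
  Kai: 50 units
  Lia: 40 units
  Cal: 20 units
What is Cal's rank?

8

Sorted (descending): 55, 50, 46, 46, 40, 35, 26, 20
The 2 values of 46 occupy positions 3–4 → average rank (3+4)/2 = 3.5.
Cal has value 20 units → rank 8.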